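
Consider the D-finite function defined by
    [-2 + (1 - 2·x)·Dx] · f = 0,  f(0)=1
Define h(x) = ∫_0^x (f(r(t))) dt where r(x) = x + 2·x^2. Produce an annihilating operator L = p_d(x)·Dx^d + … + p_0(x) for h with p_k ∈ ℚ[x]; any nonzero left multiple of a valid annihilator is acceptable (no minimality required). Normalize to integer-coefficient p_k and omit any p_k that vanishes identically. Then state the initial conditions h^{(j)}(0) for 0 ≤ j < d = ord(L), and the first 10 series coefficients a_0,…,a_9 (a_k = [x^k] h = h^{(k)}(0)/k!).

L = (2 + 8·x)·Dx + (-1 + 2·x + 4·x^2)·Dx^2  (order 2).
h: a_k = 0, 1, 1, 8/3, 6, 16, 128/3, 832/7, 336, 8704/9, …
ICs: h(0) = 0, h′(0) = 1.

f: a_k = 1, 2, 4, 8, 16, 32, 64, 128, 256, 512, …
L₀ from L_f via x↦r, Dx↦r'^{-1}Dx.
h=∫h₀ ⇒ L = L₀·Dx.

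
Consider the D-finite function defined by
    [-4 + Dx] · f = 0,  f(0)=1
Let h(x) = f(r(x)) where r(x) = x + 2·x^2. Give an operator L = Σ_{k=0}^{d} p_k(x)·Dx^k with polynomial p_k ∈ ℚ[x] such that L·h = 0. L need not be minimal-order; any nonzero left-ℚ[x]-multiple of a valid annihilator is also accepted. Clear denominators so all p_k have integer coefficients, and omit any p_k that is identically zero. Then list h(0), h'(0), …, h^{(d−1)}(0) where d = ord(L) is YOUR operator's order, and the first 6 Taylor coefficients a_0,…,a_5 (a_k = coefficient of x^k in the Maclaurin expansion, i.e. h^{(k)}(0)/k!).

f: a_k = 1, 4, 8, 32/3, 32/3, 128/15, …
f∘r: x↦r, Dx↦Dx/r' in L_f ⇒ L₀.
L = (-4 - 16·x) + Dx  (order 1).
h: a_k = 1, 4, 16, 128/3, 320/3, 3328/15, …
ICs: h(0) = 1.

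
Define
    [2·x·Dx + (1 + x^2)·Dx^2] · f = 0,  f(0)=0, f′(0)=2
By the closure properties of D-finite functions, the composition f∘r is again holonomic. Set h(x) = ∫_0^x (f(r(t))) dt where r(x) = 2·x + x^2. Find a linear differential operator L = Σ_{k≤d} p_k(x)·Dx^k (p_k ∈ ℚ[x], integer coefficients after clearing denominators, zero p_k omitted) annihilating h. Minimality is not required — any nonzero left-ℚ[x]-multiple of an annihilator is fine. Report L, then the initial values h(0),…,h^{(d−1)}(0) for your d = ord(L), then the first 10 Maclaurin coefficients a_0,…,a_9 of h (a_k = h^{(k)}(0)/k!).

L = (-1 + 8·x + 16·x^2 + 12·x^3 + 3·x^4)·Dx^2 + (1 + x + 4·x^2 + 8·x^3 + 5·x^4 + x^5)·Dx^3  (order 3).
h: a_k = 0, 0, 2, 2/3, -4/3, -8/5, 22/15, 94/21, -4/7, -112/9, …
ICs: h(0) = 0, h′(0) = 0, h′′(0) = 4.

f: a_k = 0, 2, 0, -2/3, 0, 2/5, 0, -2/7, 0, 2/9, …
h₀=f(r): pull back L_f along r ⇒ L₀.
∫: right-multiply L₀ by Dx.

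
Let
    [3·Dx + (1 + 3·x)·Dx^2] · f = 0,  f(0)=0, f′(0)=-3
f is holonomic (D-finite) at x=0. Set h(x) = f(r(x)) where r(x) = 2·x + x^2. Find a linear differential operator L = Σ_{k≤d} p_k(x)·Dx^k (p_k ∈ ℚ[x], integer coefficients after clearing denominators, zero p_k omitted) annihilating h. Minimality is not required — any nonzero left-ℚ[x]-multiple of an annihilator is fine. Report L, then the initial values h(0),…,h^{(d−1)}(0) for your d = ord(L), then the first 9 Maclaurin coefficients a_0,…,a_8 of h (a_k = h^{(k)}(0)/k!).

L = (5 + 6·x + 3·x^2)·Dx + (1 + 7·x + 9·x^2 + 3·x^3)·Dx^2  (order 2).
h: a_k = 0, -6, 15, -54, 441/2, -4806/5, 4365, -142722/7, 388881/4, …
ICs: h(0) = 0, h′(0) = -6.

f: a_k = 0, -3, 9/2, -9, 81/4, -243/5, 243/2, -2187/7, 6561/8, …
f∘r: x↦r, Dx↦Dx/r' in L_f ⇒ L₀.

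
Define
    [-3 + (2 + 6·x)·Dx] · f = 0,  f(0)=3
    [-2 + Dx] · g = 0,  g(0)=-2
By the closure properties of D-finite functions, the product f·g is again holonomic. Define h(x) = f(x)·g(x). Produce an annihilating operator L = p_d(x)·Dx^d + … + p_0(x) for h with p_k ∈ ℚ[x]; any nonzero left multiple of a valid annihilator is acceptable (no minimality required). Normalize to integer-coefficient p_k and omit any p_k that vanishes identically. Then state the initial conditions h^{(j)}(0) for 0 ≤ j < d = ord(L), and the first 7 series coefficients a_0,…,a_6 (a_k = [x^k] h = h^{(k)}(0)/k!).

f: a_k = 3, 9/2, -27/8, 81/16, -1215/128, 5103/256, -45927/1024, …
g: a_k = -2, -4, -4, -8/3, -4/3, -8/15, -8/45, …
f·g: L₀ = L_f ⊗_s L_g, ord ≤ 1·1.
L = (-7 - 12·x) + (2 + 6·x)·Dx  (order 1).
h: a_k = -6, -21, -93/4, -181/8, -241/64, -13279/640, 276497/7680, …
ICs: h(0) = -6.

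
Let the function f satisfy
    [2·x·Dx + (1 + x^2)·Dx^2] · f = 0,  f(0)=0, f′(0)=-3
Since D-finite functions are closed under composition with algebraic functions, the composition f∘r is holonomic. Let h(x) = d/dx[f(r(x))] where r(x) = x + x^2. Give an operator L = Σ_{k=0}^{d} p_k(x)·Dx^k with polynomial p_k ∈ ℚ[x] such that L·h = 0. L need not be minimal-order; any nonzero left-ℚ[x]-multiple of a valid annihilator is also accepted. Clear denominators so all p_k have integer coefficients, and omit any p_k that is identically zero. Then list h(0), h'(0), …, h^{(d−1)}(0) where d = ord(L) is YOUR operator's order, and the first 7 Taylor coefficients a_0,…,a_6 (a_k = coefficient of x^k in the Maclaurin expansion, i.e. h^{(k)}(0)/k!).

f: a_k = 0, -3, 0, 1, 0, -3/5, 0, …
f∘r: x↦r, Dx↦Dx/r' in L_f ⇒ L₀.
h=h₀': d/dx-closure on L₀ ⇒ L.
L = (-2 + 2·x + 8·x^2 + 12·x^3 + 6·x^4) + (1 + 2·x + x^2 + 4·x^3 + 5·x^4 + 2·x^5)·Dx  (order 1).
h: a_k = -3, -6, 3, 12, 12, -12, -39, …
ICs: h(0) = -3.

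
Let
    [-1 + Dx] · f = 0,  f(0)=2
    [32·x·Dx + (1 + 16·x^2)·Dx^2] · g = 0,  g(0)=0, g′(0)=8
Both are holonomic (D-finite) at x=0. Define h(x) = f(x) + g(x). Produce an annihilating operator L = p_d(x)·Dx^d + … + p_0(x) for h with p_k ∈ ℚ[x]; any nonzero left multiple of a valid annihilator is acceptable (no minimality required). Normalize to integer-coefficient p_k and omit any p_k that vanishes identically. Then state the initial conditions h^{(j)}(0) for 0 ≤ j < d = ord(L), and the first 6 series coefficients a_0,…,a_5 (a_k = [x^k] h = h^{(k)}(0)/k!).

f: a_k = 2, 2, 1, 1/3, 1/12, 1/60, …
g: a_k = 0, 8, 0, -128/3, 0, 2048/5, …
Sum ⇒ L₀ = lclm(L_f,L_g) in ℚ(x)⟨Dx⟩.
L = (32 - 32·x - 1536·x^2 - 512·x^3)·Dx + (-33 + 1504·x^2 - 256·x^4)·Dx^2 + (1 + 32·x + 32·x^2 + 512·x^3 + 256·x^4)·Dx^3  (order 3).
h: a_k = 2, 10, 1, -127/3, 1/12, 24577/60, …
ICs: h(0) = 2, h′(0) = 10, h′′(0) = 2.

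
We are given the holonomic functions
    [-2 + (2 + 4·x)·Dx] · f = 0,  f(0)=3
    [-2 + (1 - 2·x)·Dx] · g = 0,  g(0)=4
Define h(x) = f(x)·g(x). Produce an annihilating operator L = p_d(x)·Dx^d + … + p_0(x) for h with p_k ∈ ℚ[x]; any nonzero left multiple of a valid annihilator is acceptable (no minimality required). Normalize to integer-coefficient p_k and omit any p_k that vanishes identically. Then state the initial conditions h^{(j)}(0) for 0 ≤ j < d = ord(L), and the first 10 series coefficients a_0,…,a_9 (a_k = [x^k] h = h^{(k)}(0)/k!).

f: a_k = 3, 3, -3/2, 3/2, -15/8, 21/8, -63/16, 99/16, -1287/128, 2145/128, …
g: a_k = 4, 8, 16, 32, 64, 128, 256, 512, 1024, 2048, …
L₀ := L_f ⊗_s L_g (sym. prod.), ord ≤ 1.
L = (3 + 2·x) + (-1 + 4·x^2)·Dx  (order 1).
h: a_k = 12, 36, 66, 138, 537/2, 1095/2, 4317/4, 8733/4, 138441/32, 279027/32, …
ICs: h(0) = 12.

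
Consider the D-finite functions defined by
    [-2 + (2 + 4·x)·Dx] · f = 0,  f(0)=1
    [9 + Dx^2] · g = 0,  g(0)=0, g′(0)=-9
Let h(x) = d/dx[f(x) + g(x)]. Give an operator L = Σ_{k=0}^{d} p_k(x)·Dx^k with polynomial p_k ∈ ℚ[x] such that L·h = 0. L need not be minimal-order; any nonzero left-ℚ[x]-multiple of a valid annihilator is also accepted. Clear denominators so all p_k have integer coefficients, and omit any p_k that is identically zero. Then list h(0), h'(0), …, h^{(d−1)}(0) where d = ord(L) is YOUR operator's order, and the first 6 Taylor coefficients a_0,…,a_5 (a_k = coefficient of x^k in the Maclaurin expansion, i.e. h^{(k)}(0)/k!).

L = (-18 - 27·x - 27·x^2) + (-9 - 45·x - 81·x^2 - 54·x^3)·Dx + (-2 - 3·x - 3·x^2)·Dx^2 + (-1 - 5·x - 9·x^2 - 6·x^3)·Dx^3  (order 3).
h: a_k = -8, -1, 42, -5/2, -26, -63/8, …
ICs: h(0) = -8, h′(0) = -1, h′′(0) = 84.

f: a_k = 1, 1, -1/2, 1/2, -5/8, 7/8, …
g: a_k = 0, -9, 0, 27/2, 0, -243/40, …
f+g: L₀ = lclm(L_f,L_g), ord ≤ 1+2.
Derive L from L₀ (diff closure).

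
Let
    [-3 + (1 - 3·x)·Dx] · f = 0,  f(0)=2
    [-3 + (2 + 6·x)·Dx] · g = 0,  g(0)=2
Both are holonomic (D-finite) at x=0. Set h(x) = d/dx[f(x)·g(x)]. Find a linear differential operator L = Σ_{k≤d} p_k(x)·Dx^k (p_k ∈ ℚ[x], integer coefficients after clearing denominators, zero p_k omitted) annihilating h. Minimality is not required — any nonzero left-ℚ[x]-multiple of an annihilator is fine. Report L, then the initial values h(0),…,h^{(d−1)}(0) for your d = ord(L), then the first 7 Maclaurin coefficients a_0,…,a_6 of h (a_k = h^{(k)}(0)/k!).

L = (11 + 54·x + 27·x^2) + (-2 - 2·x + 18·x^2 + 18·x^3)·Dx  (order 1).
h: a_k = 18, 99, 1863/4, 14499/8, 443475/64, 3147093/128, 44564499/512, …
ICs: h(0) = 18.

f: a_k = 2, 6, 18, 54, 162, 486, 1458, …
g: a_k = 2, 3, -9/4, 27/8, -405/64, 1701/128, -15309/512, …
f·g: L₀ = L_f ⊗_s L_g, ord ≤ 1·1.
h=h₀': d/dx-closure on L₀ ⇒ L.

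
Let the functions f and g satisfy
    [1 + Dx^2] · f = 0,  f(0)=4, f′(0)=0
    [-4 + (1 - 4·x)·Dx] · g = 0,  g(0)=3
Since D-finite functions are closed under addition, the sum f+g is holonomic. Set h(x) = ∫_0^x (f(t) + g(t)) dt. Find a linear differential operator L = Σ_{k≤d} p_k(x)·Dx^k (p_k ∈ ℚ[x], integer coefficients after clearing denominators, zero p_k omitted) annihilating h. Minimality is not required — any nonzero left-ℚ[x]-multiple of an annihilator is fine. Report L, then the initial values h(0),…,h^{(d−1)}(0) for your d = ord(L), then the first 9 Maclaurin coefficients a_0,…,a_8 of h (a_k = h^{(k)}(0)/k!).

L = (-388 + 32·x - 64·x^2)·Dx + (33 - 140·x + 48·x^2 - 64·x^3)·Dx^2 + (-388 + 32·x - 64·x^2)·Dx^3 + (33 - 140·x + 48·x^2 - 64·x^3)·Dx^4  (order 4).
h: a_k = 0, 7, 6, 46/3, 48, 4609/30, 512, 315977/180, 6144, …
ICs: h(0) = 0, h′(0) = 7, h′′(0) = 12, h′′′(0) = 92.

f: a_k = 4, 0, -2, 0, 1/6, 0, -1/180, 0, 1/10080, …
g: a_k = 3, 12, 48, 192, 768, 3072, 12288, 49152, 196608, …
L₀ := lclm(L_f,L_g); ord L₀ ≤ 2+1.
h=∫₀ˣh₀: take L = L₀·Dx.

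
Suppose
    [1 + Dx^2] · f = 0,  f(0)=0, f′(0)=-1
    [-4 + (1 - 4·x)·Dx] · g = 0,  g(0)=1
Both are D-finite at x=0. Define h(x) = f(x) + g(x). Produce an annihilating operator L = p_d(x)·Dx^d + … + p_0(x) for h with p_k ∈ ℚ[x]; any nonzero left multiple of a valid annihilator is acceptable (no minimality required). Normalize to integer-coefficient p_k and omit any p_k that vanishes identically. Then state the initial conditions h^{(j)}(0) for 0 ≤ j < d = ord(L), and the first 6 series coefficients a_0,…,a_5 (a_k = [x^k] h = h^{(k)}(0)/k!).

L = (-388 + 32·x - 64·x^2) + (33 - 140·x + 48·x^2 - 64·x^3)·Dx + (-388 + 32·x - 64·x^2)·Dx^2 + (33 - 140·x + 48·x^2 - 64·x^3)·Dx^3  (order 3).
h: a_k = 1, 3, 16, 385/6, 256, 122879/120, …
ICs: h(0) = 1, h′(0) = 3, h′′(0) = 32.

f: a_k = 0, -1, 0, 1/6, 0, -1/120, …
g: a_k = 1, 4, 16, 64, 256, 1024, …
Weyl lclm of L_f,L_g ⇒ L₀ (ord ≤ 3).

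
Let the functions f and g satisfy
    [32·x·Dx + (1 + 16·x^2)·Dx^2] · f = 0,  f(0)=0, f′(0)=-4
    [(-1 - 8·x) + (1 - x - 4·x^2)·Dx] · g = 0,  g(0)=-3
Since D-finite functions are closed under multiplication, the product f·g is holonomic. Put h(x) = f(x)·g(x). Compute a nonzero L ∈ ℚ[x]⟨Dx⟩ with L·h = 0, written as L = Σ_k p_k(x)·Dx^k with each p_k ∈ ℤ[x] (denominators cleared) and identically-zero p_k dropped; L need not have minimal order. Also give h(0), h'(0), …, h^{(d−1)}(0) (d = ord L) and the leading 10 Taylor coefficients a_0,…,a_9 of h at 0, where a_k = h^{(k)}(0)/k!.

f: a_k = 0, -4, 0, 64/3, 0, -1024/5, 0, 16384/7, 0, -262144/9, …
g: a_k = -3, -3, -15, -27, -87, -195, -543, -1323, -3495, -8787, …
h₀=f·g: eliminate ⇒ L₀, order ≤ 2·1.
L = (8 + 32·x + 384·x^2) + (2 - 16·x + 64·x^2 + 384·x^3)·Dx + (-1 + x - 12·x^2 + 16·x^3 + 64·x^4)·Dx^2  (order 2).
h: a_k = 0, 12, 12, -4, 44, 3212/5, 4092/5, -25436/7, -12604/35, 7611068/105, …
ICs: h(0) = 0, h′(0) = 12.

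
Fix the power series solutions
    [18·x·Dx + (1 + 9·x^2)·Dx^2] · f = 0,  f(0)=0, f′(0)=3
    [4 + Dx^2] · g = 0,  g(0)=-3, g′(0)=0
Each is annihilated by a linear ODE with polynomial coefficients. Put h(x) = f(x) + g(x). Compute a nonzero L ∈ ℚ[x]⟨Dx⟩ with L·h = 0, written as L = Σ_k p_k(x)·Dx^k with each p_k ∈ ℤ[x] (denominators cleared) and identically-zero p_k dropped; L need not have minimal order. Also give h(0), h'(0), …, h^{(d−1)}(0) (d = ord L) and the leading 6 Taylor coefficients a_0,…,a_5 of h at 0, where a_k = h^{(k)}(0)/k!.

f: a_k = 0, 3, 0, -9, 0, 243/5, …
g: a_k = -3, 0, 6, 0, -2, 0, …
Sum ⇒ L₀ = lclm(L_f,L_g) in ℚ(x)⟨Dx⟩.
L = (-3744·x + 37584·x^3 + 11664·x^5)·Dx + (-28 + 864·x^2 + 10692·x^4 + 5832·x^6)·Dx^2 + (-936·x + 9396·x^3 + 2916·x^5)·Dx^3 + (-7 + 216·x^2 + 2673·x^4 + 1458·x^6)·Dx^4  (order 4).
h: a_k = -3, 3, 6, -9, -2, 243/5, …
ICs: h(0) = -3, h′(0) = 3, h′′(0) = 12, h′′′(0) = -54.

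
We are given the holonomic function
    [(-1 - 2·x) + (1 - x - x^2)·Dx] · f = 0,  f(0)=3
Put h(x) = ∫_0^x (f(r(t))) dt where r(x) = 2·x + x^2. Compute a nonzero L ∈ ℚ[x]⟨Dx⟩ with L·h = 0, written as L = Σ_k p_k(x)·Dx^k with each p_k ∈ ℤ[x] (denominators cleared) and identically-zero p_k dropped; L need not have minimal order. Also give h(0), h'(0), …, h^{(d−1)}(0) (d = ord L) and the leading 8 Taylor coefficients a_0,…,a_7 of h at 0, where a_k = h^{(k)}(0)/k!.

L = (2 + 10·x + 12·x^2 + 4·x^3)·Dx + (-1 + 2·x + 5·x^2 + 4·x^3 + x^4)·Dx^2  (order 2).
h: a_k = 0, 3, 3, 9, 24, 354/5, 217, 4785/7, …
ICs: h(0) = 0, h′(0) = 3.

f: a_k = 3, 3, 6, 9, 15, 24, 39, 63, …
h₀=f(r): pull back L_f along r ⇒ L₀.
h=∫h₀ ⇒ L = L₀·Dx.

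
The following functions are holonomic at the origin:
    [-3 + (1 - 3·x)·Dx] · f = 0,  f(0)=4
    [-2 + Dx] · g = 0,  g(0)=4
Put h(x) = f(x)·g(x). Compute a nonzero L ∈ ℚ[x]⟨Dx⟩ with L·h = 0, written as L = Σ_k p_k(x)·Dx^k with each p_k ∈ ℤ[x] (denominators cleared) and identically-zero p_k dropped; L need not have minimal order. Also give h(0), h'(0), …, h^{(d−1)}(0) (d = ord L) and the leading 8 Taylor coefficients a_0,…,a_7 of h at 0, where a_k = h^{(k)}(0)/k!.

f: a_k = 4, 12, 36, 108, 324, 972, 2916, 8748, …
g: a_k = 4, 8, 8, 16/3, 8/3, 16/15, 16/45, 32/315, …
L₀ := L_f ⊗_s L_g (sym. prod.), ord ≤ 1.
L = (5 - 6·x) + (-1 + 3·x)·Dx  (order 1).
h: a_k = 16, 80, 272, 2512/3, 7568/3, 113584/15, 204464/9, 21468848/315, …
ICs: h(0) = 16.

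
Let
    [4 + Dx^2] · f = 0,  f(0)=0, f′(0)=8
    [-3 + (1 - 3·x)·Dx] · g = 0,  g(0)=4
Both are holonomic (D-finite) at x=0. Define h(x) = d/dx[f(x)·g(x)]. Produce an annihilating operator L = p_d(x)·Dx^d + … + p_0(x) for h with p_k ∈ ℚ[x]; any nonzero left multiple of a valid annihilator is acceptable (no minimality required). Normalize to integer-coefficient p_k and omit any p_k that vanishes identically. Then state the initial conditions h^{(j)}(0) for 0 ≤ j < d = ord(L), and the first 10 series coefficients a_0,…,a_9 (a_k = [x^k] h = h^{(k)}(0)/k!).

f: a_k = 0, 8, 0, -16/3, 0, 16/15, 0, -32/315, 0, 16/2835, …
g: a_k = 4, 12, 36, 108, 324, 972, 2916, 8748, 26244, 78732, …
L₀ := L_f ⊗_s L_g (sym. prod.), ord ≤ 2.
Differentiate: ansatz ord ≤ ord L₀ ⇒ L.
L = (-14 - 24·x + 36·x^2) + (-6 + 18·x)·Dx + (1 - 6·x + 9·x^2)·Dx^2  (order 2).
h: a_k = 32, 192, 800, 3200, 36064/3, 216384/5, 6815968/45, 54527744/105, 78870496/45, 157740992/27, …
ICs: h(0) = 32, h′(0) = 192.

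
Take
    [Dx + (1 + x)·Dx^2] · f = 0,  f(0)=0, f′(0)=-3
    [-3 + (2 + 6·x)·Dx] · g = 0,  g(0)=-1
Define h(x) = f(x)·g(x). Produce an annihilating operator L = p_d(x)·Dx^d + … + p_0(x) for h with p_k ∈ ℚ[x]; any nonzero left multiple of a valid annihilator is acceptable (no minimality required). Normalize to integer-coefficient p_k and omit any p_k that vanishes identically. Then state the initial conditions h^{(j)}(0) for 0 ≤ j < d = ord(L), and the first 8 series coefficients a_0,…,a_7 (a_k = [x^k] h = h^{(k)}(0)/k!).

L = (21 + 9·x) + (-8 - 24·x)·Dx + (4 + 28·x + 60·x^2 + 36·x^3)·Dx^2  (order 2).
h: a_k = 0, 3, 3, -37/8, 15/2, -8751/640, 17671/640, -2159127/35840, …
ICs: h(0) = 0, h′(0) = 3.

f: a_k = 0, -3, 3/2, -1, 3/4, -3/5, 1/2, -3/7, …
g: a_k = -1, -3/2, 9/8, -27/16, 405/128, -1701/256, 15309/1024, -72171/2048, …
Product ⇒ symmetric product L₀, ord ≤ 2.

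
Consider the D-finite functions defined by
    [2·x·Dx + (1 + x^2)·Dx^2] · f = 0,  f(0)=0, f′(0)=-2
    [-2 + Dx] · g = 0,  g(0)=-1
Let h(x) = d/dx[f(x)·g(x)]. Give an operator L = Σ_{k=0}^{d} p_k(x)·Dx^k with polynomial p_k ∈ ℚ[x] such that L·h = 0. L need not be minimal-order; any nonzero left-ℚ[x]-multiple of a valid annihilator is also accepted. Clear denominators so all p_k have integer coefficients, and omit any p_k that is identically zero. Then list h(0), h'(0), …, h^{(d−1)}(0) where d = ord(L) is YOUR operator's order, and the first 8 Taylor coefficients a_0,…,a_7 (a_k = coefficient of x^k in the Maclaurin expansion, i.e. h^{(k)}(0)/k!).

L = (2 - 8·x + 14·x^2 - 8·x^3 + 4·x^4) + (-3 + 6·x - 11·x^2 + 6·x^3 - 4·x^4)·Dx + (1 - x + 2·x^2 - x^3 + x^4)·Dx^2  (order 2).
h: a_k = 2, 8, 10, 16/3, 2, 8/3, 26/15, -416/315, …
ICs: h(0) = 2, h′(0) = 8.

f: a_k = 0, -2, 0, 2/3, 0, -2/5, 0, 2/7, …
g: a_k = -1, -2, -2, -4/3, -2/3, -4/15, -4/45, -8/315, …
h₀=f·g: eliminate ⇒ L₀, order ≤ 2·1.
h₀' ⇒ L via d/dx closure of L₀.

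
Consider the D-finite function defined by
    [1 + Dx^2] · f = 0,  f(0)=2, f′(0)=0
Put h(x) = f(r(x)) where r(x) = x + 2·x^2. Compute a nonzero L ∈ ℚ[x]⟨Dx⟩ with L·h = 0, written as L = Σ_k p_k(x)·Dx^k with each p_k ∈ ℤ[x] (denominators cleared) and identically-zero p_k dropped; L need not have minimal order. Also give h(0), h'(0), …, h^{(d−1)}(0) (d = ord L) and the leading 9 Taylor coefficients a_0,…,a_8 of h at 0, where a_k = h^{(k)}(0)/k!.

L = (1 + 12·x + 48·x^2 + 64·x^3) - 4·Dx + (1 + 4·x)·Dx^2  (order 2).
h: a_k = 2, 0, -1, -4, -47/12, 2/3, 719/360, 79/30, 23521/20160, …
ICs: h(0) = 2, h′(0) = 0.

f: a_k = 2, 0, -1, 0, 1/12, 0, -1/360, 0, 1/20160, …
Change of var in L_f (x↦r) gives L₀.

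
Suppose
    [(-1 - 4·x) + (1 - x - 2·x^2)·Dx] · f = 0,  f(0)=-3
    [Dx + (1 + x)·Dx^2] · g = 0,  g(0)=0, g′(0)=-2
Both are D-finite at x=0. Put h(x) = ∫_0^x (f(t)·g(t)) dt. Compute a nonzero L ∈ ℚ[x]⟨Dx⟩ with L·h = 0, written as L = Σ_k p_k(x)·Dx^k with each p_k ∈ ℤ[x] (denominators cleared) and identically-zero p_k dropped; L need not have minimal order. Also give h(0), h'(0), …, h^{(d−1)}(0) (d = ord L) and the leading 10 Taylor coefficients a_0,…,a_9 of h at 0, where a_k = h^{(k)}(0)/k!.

L = (5 + 8·x)·Dx + (1 + 11·x + 10·x^2)·Dx^2 + (-1 + 3·x^2 + 2·x^3)·Dx^3  (order 3).
h: a_k = 0, 0, 3, 1, 17/4, 43/10, 189/20, 141/10, 14907/560, 3823/84, …
ICs: h(0) = 0, h′(0) = 0, h′′(0) = 6.

f: a_k = -3, -3, -9, -15, -33, -63, -129, -255, -513, -1023, …
g: a_k = 0, -2, 1, -2/3, 1/2, -2/5, 1/3, -2/7, 1/4, -2/9, …
Sym-product of L_f,L_g gives L₀ (≤ ord 2).
h=∫h₀ ⇒ L = L₀·Dx.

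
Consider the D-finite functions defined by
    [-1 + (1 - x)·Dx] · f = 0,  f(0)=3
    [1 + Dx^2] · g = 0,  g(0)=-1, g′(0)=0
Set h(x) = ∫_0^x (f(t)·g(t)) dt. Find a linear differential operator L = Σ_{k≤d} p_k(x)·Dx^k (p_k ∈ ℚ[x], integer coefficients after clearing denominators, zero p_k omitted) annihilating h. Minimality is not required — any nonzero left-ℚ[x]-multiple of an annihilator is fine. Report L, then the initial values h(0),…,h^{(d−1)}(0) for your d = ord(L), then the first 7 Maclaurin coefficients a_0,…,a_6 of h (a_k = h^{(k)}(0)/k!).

f: a_k = 3, 3, 3, 3, 3, 3, 3, …
g: a_k = -1, 0, 1/2, 0, -1/24, 0, 1/720, …
f·g: L₀ = L_f ⊗_s L_g, ord ≤ 1·2.
h=∫₀ˣh₀: take L = L₀·Dx.
L = (-1 + x)·Dx + 2·Dx^2 + (-1 + x)·Dx^3  (order 3).
h: a_k = 0, -3, -3/2, -1/2, -3/8, -13/40, -13/48, …
ICs: h(0) = 0, h′(0) = -3, h′′(0) = -3.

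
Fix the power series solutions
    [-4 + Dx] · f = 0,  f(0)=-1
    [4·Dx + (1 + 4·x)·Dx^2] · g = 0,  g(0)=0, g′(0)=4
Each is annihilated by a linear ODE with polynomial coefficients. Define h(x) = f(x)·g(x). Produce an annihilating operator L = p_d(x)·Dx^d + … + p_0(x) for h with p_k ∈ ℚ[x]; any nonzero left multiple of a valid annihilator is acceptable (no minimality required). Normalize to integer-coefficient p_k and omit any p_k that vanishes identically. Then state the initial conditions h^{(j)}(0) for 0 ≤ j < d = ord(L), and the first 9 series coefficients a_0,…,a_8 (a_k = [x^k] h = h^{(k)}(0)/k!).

L = 64·x + (-4 - 32·x)·Dx + (1 + 4·x)·Dx^2  (order 2).
h: a_k = 0, -4, -8, -64/3, 0, -384/5, 1792/9, -47104/63, 118784/45, …
ICs: h(0) = 0, h′(0) = -4.

f: a_k = -1, -4, -8, -32/3, -32/3, -128/15, -256/45, -1024/315, -512/315, …
g: a_k = 0, 4, -8, 64/3, -64, 1024/5, -2048/3, 16384/7, -8192, …
h₀=f·g: eliminate ⇒ L₀, order ≤ 1·2.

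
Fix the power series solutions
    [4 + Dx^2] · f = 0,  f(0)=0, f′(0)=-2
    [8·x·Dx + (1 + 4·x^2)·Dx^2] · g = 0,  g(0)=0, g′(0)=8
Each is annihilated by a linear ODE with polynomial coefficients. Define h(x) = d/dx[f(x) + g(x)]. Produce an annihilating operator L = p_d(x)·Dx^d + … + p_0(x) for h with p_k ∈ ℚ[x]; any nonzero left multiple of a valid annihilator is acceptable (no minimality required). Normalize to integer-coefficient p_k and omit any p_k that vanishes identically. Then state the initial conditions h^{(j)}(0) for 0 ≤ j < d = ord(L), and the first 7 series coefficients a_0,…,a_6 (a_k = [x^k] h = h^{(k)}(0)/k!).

L = (-352·x + 1792·x^3 + 512·x^5) + (-4 + 112·x^2 + 576·x^4 + 256·x^6)·Dx + (-88·x + 448·x^3 + 128·x^5)·Dx^2 + (-1 + 28·x^2 + 144·x^4 + 64·x^6)·Dx^3  (order 3).
h: a_k = 6, 0, -28, 0, 380/3, 0, -23032/45, …
ICs: h(0) = 6, h′(0) = 0, h′′(0) = -56.

f: a_k = 0, -2, 0, 4/3, 0, -4/15, 0, …
g: a_k = 0, 8, 0, -32/3, 0, 128/5, 0, …
Weyl lclm of L_f,L_g ⇒ L₀ (ord ≤ 4).
Derive L from L₀ (diff closure).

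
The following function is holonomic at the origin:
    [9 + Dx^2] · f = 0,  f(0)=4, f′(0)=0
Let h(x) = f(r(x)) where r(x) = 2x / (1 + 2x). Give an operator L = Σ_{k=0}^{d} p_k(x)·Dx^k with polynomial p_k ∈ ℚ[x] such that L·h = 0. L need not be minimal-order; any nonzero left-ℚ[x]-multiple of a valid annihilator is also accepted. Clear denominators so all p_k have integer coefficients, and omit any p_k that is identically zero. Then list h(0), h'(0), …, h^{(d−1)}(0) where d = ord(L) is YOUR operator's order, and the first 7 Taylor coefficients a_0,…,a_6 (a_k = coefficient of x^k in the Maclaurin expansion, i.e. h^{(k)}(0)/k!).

L = 36 + (4 + 24·x + 48·x^2 + 32·x^3)·Dx + (1 + 8·x + 24·x^2 + 32·x^3 + 16·x^4)·Dx^2  (order 2).
h: a_k = 4, 0, -72, 288, -648, 576, 13104/5, …
ICs: h(0) = 4, h′(0) = 0.

f: a_k = 4, 0, -18, 0, 27/2, 0, -81/20, …
f∘r: x↦r, Dx↦Dx/r' in L_f ⇒ L₀.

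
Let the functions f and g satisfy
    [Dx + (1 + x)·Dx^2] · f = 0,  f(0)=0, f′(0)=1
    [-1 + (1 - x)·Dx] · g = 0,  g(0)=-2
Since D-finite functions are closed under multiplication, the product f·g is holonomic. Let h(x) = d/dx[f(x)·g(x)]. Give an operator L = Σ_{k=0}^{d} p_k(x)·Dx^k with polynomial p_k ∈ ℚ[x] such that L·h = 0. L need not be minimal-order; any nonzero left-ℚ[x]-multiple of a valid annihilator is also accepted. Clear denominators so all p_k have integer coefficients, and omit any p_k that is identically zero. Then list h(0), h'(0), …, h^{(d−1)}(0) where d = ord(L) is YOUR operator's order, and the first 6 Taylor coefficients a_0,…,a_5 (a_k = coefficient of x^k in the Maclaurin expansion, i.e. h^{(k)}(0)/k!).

f: a_k = 0, 1, -1/2, 1/3, -1/4, 1/5, …
g: a_k = -2, -2, -2, -2, -2, -2, …
Sym-product of L_f,L_g gives L₀ (≤ ord 2).
h=h₀': d/dx-closure on L₀ ⇒ L.
L = 4 + (1 + 5·x)·Dx + (-1 + x^2)·Dx^2  (order 2).
h: a_k = -2, -2, -5, -14/3, -47/6, -37/5, …
ICs: h(0) = -2, h′(0) = -2.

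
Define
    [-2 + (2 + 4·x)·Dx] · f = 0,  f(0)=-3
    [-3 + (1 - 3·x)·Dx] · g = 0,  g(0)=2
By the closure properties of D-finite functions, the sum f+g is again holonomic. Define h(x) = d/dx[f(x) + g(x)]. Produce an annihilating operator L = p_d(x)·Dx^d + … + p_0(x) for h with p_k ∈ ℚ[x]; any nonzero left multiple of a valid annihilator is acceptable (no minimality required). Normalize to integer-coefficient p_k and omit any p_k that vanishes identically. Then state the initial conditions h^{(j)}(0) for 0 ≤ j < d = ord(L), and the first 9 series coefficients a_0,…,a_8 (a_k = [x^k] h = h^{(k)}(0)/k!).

L = (-72 - 54·x) + (-51 - 234·x - 189·x^2)·Dx + (7 + 2·x - 51·x^2 - 54·x^3)·Dx^2  (order 2).
h: a_k = 3, 39, 315/2, 1311/2, 19335/8, 70173/8, 489195/16, 1680903/16, 45330327/128, …
ICs: h(0) = 3, h′(0) = 39.

f: a_k = -3, -3, 3/2, -3/2, 15/8, -21/8, 63/16, -99/16, 1287/128, …
g: a_k = 2, 6, 18, 54, 162, 486, 1458, 4374, 13122, …
f+g: L₀ = lclm(L_f,L_g), ord ≤ 1+1.
Differentiate: ansatz ord ≤ ord L₀ ⇒ L.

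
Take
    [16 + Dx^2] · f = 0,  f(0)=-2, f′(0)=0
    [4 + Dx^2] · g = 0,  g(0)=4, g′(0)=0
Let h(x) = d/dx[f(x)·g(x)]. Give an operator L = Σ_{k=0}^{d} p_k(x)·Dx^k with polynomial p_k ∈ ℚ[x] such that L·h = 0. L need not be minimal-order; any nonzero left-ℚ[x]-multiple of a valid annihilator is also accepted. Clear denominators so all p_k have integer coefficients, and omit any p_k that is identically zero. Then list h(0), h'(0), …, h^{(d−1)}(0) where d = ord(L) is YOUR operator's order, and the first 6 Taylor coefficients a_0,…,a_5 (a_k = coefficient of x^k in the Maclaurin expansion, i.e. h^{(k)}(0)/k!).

L = 144 + 40·Dx^2 + Dx^4  (order 4).
h: a_k = 0, 160, 0, -2624/3, 0, 4672/3, …
ICs: h(0) = 0, h′(0) = 160, h′′(0) = 0, h′′′(0) = -5248.

f: a_k = -2, 0, 16, 0, -64/3, 0, …
g: a_k = 4, 0, -8, 0, 8/3, 0, …
h₀=f·g: eliminate ⇒ L₀, order ≤ 2·2.
Derive L from L₀ (diff closure).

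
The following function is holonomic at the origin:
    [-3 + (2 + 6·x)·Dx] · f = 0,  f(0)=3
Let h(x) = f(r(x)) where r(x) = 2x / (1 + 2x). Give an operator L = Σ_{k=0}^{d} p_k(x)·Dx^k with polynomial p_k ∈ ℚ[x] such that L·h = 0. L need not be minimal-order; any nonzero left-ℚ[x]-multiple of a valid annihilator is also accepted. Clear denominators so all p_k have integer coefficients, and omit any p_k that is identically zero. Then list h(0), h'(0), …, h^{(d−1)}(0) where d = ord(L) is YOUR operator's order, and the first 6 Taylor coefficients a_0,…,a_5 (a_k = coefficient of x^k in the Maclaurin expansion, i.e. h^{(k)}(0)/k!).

L = -3 + (1 + 10·x + 16·x^2)·Dx  (order 1).
h: a_k = 3, 9, -63/2, 261/2, -5031/8, 27207/8, …
ICs: h(0) = 3.

f: a_k = 3, 9/2, -27/8, 81/16, -1215/128, 5103/256, …
h₀=f(r): pull back L_f along r ⇒ L₀.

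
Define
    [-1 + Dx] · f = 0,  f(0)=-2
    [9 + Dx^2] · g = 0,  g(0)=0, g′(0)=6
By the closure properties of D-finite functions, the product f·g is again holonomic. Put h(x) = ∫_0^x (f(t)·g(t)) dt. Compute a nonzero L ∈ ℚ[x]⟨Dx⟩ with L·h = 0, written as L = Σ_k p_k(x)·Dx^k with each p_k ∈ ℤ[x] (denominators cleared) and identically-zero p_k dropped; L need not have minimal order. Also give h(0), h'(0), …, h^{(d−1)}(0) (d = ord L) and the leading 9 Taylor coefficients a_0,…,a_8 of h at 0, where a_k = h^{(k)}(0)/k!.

L = 10·Dx - 2·Dx^2 + Dx^3  (order 3).
h: a_k = 0, 0, -6, -4, 3, 16/5, 1/15, -26/35, -83/420, …
ICs: h(0) = 0, h′(0) = 0, h′′(0) = -12.

f: a_k = -2, -2, -1, -1/3, -1/12, -1/60, -1/360, -1/2520, -1/20160, …
g: a_k = 0, 6, 0, -9, 0, 81/20, 0, -243/280, 0, …
Sym-product of L_f,L_g gives L₀ (≤ ord 2).
∫: right-multiply L₀ by Dx.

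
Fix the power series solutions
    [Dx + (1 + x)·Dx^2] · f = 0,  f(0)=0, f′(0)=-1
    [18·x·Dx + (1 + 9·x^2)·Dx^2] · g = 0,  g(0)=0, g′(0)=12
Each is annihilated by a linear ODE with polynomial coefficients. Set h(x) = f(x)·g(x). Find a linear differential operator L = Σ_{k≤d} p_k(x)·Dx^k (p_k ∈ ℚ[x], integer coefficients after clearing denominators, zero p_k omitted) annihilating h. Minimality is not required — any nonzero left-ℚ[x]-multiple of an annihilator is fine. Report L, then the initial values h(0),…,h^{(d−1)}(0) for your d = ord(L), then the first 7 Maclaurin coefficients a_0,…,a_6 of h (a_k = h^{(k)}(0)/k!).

f: a_k = 0, -1, 1/2, -1/3, 1/4, -1/5, 1/6, …
g: a_k = 0, 12, 0, -36, 0, 972/5, 0, …
L₀ := L_f ⊗_s L_g (sym. prod.), ord ≤ 4.
L = (1368 + 2700·x + 37584·x^2 + 95580·x^3 + 87480·x^4 + 37908·x^5 + 26244·x^7)·Dx + (1298 + 9180·x + 54612·x^2 + 194724·x^3 + 324000·x^4 + 271188·x^5 + 102060·x^6 + 78732·x^7 + 91854·x^8)·Dx^2 + (76 + 2848·x + 12096·x^2 + 43992·x^3 + 117288·x^4 + 173016·x^5 + 139968·x^6 + 75816·x^7 + 78732·x^8 + 52488·x^9)·Dx^3 + (37 + 146·x + 901·x^2 + 2808·x^3 + 7362·x^4 + 15228·x^5 + 21546·x^6 + 17496·x^7 + 12393·x^8 + 13122·x^9 + 6561·x^10)·Dx^4  (order 4).
h: a_k = 0, 0, -12, 6, 32, -15, -924/5, …
ICs: h(0) = 0, h′(0) = 0, h′′(0) = -24, h′′′(0) = 36.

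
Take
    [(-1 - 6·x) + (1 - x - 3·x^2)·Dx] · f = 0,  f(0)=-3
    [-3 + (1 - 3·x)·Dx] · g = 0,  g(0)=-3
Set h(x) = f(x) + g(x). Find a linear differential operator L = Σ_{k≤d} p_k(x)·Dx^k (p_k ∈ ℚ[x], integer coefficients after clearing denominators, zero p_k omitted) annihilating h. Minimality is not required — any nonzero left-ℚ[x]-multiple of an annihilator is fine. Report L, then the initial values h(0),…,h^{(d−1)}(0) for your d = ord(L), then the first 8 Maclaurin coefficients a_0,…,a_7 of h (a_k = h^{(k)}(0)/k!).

f: a_k = -3, -3, -12, -21, -57, -120, -291, -651, …
g: a_k = -3, -9, -27, -81, -243, -729, -2187, -6561, …
h₀=f+g: left-lcm gives L₀, ord ≤ 2.
L = (6 - 108·x + 162·x^2 - 162·x^3) + (10 - 6·x - 108·x^2 + 270·x^3 - 324·x^4)·Dx + (-2 + 14·x - 33·x^2 + 18·x^3 + 54·x^4 - 81·x^5)·Dx^2  (order 2).
h: a_k = -6, -12, -39, -102, -300, -849, -2478, -7212, …
ICs: h(0) = -6, h′(0) = -12.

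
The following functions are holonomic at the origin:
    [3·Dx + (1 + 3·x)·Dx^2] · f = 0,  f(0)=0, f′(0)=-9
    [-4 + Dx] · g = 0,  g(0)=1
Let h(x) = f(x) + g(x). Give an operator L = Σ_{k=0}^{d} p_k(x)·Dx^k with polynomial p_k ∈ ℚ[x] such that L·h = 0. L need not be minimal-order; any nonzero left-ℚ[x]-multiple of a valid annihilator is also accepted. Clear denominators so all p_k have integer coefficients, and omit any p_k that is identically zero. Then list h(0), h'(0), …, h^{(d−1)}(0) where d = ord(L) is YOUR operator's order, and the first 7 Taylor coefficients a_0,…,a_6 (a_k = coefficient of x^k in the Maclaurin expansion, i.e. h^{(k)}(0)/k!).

f: a_k = 0, -9, 27/2, -27, 243/4, -729/5, 729/2, …
g: a_k = 1, 4, 8, 32/3, 32/3, 128/15, 256/45, …
L₀ := lclm(L_f,L_g); ord L₀ ≤ 2+1.
L = (-120 - 144·x)·Dx + (2 - 96·x - 144·x^2)·Dx^2 + (7 + 33·x + 36·x^2)·Dx^3  (order 3).
h: a_k = 1, -5, 43/2, -49/3, 857/12, -2059/15, 33317/90, …
ICs: h(0) = 1, h′(0) = -5, h′′(0) = 43.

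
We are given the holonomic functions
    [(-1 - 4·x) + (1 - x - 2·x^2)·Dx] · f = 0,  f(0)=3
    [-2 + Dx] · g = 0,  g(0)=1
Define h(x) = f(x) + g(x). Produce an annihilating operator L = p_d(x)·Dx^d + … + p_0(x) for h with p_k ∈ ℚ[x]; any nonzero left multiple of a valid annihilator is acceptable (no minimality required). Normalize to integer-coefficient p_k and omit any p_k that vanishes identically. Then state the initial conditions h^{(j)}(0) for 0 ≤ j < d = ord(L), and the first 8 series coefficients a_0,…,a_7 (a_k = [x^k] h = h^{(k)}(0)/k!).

L = (-8 - 12·x - 72·x^2 - 32·x^3) + (2 + 20·x + 36·x^2 - 16·x^3 - 16·x^4)·Dx + (1 - 7·x + 16·x^3 + 8·x^4)·Dx^2  (order 2).
h: a_k = 4, 5, 11, 49/3, 101/3, 949/15, 5809/45, 80333/315, …
ICs: h(0) = 4, h′(0) = 5.

f: a_k = 3, 3, 9, 15, 33, 63, 129, 255, …
g: a_k = 1, 2, 2, 4/3, 2/3, 4/15, 4/45, 8/315, …
Weyl lclm of L_f,L_g ⇒ L₀ (ord ≤ 2).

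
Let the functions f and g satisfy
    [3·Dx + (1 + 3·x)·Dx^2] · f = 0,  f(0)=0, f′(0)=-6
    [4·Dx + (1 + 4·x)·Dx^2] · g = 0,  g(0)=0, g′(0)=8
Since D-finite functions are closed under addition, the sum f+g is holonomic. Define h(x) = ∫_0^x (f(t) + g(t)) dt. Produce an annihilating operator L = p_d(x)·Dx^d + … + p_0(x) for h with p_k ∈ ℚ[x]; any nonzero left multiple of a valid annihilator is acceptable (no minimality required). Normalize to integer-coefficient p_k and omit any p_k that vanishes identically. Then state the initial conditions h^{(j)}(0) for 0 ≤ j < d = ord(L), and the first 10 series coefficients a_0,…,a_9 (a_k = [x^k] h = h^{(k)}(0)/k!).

f: a_k = 0, -6, 9, -18, 81/2, -486/5, 243, -4374/7, 6561/4, -4374, …
g: a_k = 0, 8, -16, 128/3, -128, 2048/5, -4096/3, 32768/7, -16384, 524288/9, …
L₀ := lclm(L_f,L_g); ord L₀ ≤ 2+2.
h=∫₀ˣh₀: take L = L₀·Dx.
L = 24·Dx^2 + (14 + 48·x)·Dx^3 + (1 + 7·x + 12·x^2)·Dx^4  (order 4).
h: a_k = 0, 0, 1, -7/3, 37/6, -35/2, 781/15, -481/3, 14197/28, -58975/36, …
ICs: h(0) = 0, h′(0) = 0, h′′(0) = 2, h′′′(0) = -14.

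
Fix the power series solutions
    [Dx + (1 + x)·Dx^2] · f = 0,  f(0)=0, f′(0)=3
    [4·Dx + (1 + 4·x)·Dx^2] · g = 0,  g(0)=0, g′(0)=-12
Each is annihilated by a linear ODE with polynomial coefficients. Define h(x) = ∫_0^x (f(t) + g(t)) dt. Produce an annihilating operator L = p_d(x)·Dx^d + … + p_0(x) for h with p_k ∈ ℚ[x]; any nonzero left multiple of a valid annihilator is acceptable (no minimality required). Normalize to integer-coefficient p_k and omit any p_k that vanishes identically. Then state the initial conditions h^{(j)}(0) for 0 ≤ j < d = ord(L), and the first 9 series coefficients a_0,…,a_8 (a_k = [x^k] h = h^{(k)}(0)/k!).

L = 8·Dx^2 + (10 + 16·x)·Dx^3 + (1 + 5·x + 4·x^2)·Dx^4  (order 4).
h: a_k = 0, 0, -9/2, 15/2, -63/4, 153/4, -1023/10, 585/2, -49149/56, …
ICs: h(0) = 0, h′(0) = 0, h′′(0) = -9, h′′′(0) = 45.

f: a_k = 0, 3, -3/2, 1, -3/4, 3/5, -1/2, 3/7, -3/8, …
g: a_k = 0, -12, 24, -64, 192, -3072/5, 2048, -49152/7, 24576, …
L₀ := lclm(L_f,L_g); ord L₀ ≤ 2+2.
h=∫₀ˣh₀: take L = L₀·Dx.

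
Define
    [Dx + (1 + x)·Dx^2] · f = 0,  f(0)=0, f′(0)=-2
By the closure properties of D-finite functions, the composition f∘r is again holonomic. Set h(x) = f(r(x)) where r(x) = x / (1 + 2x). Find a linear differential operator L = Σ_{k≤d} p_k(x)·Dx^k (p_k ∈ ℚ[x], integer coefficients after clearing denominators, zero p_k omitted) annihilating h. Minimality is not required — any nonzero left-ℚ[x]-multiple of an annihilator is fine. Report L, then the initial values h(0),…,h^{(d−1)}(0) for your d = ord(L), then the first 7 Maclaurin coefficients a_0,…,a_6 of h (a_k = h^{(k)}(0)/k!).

L = (5 + 12·x)·Dx + (1 + 5·x + 6·x^2)·Dx^2  (order 2).
h: a_k = 0, -2, 5, -38/3, 65/2, -422/5, 665/3, …
ICs: h(0) = 0, h′(0) = -2.

f: a_k = 0, -2, 1, -2/3, 1/2, -2/5, 1/3, …
Change of var in L_f (x↦r) gives L₀.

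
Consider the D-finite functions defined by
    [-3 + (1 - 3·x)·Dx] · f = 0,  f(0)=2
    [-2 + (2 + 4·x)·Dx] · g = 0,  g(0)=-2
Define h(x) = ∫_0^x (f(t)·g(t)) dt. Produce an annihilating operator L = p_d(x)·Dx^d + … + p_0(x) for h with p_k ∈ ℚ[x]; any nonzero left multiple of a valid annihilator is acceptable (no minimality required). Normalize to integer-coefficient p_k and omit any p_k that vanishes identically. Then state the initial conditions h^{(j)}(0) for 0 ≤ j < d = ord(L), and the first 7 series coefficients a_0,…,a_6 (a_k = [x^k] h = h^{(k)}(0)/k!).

f: a_k = 2, 6, 18, 54, 162, 486, 1458, …
g: a_k = -2, -2, 1, -1, 5/4, -7/4, 21/8, …
Product ⇒ symmetric product L₀, ord ≤ 1.
h=∫h₀ ⇒ L = L₀·Dx.
L = (4 + 3·x)·Dx + (-1 + x + 6·x^2)·Dx^2  (order 2).
h: a_k = 0, -4, -8, -46/3, -35, -167/2, -628/3, …
ICs: h(0) = 0, h′(0) = -4.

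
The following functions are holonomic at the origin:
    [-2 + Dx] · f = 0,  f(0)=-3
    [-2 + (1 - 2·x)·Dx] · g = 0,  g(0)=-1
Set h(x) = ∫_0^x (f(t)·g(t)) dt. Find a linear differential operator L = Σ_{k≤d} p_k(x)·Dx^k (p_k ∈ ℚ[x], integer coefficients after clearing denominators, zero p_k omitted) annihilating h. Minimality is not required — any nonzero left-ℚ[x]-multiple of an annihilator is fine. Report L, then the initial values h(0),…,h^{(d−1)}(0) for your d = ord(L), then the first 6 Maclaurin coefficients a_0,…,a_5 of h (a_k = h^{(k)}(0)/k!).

L = (4 - 4·x)·Dx + (-1 + 2·x)·Dx^2  (order 2).
h: a_k = 0, 3, 6, 10, 16, 26, …
ICs: h(0) = 0, h′(0) = 3.

f: a_k = -3, -6, -6, -4, -2, -4/5, …
g: a_k = -1, -2, -4, -8, -16, -32, …
h₀=f·g: eliminate ⇒ L₀, order ≤ 1·1.
h=∫h₀ ⇒ L = L₀·Dx.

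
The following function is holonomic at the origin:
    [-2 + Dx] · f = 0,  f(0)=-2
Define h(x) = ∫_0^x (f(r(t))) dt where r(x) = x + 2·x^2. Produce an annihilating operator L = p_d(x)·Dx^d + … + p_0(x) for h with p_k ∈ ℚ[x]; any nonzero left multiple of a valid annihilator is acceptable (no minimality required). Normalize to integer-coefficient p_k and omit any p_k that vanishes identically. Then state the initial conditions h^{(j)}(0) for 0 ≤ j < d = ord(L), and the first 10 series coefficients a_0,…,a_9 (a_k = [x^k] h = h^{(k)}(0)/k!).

L = (-2 - 8·x)·Dx + Dx^2  (order 2).
h: a_k = 0, -2, -2, -4, -14/3, -20/3, -36/5, -2648/315, -2606/315, -7916/945, …
ICs: h(0) = 0, h′(0) = -2.

f: a_k = -2, -4, -4, -8/3, -4/3, -8/15, -8/45, -16/315, -4/315, -8/2835, …
Substitute x→r, Dx→(1/r')Dx; clear ⇒ L₀.
h=∫₀ˣh₀: take L = L₀·Dx.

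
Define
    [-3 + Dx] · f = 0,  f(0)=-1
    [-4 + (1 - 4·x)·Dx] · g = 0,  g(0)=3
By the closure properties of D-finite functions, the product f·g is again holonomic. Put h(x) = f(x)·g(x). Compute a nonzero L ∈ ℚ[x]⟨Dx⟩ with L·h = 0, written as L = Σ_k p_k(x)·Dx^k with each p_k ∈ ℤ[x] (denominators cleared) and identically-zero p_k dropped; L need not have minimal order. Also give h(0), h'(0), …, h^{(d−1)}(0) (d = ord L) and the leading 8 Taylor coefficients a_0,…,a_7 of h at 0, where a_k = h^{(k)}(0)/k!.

L = (7 - 12·x) + (-1 + 4·x)·Dx  (order 1).
h: a_k = -3, -21, -195/2, -807/2, -12993/8, -260103/40, -2081067/80, -11654121/112, …
ICs: h(0) = -3.

f: a_k = -1, -3, -9/2, -9/2, -27/8, -81/40, -81/80, -243/560, …
g: a_k = 3, 12, 48, 192, 768, 3072, 12288, 49152, …
f·g: L₀ = L_f ⊗_s L_g, ord ≤ 1·1.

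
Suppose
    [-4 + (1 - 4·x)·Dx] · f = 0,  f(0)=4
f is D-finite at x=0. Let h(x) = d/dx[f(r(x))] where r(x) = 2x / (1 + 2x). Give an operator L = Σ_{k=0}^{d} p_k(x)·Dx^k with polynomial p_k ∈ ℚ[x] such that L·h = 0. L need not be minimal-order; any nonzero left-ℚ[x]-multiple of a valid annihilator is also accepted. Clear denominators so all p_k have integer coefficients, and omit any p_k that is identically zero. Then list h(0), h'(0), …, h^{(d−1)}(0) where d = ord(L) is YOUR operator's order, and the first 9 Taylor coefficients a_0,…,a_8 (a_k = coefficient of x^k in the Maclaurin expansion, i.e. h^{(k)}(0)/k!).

L = 12 + (-1 + 6·x)·Dx  (order 1).
h: a_k = 32, 384, 3456, 27648, 207360, 1492992, 10450944, 71663616, 483729408, …
ICs: h(0) = 32.

f: a_k = 4, 16, 64, 256, 1024, 4096, 16384, 65536, 262144, …
L₀ from L_f via x↦r, Dx↦r'^{-1}Dx.
h=h₀': d/dx-closure on L₀ ⇒ L.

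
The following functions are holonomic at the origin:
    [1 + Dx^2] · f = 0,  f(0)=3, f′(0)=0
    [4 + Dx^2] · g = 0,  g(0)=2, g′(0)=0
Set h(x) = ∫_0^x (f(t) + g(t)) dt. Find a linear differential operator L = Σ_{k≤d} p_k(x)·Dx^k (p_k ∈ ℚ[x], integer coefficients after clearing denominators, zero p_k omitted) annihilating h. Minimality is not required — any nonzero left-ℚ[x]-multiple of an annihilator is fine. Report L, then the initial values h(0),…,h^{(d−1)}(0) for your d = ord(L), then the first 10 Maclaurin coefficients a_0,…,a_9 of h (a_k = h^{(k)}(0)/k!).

f: a_k = 3, 0, -3/2, 0, 1/8, 0, -1/240, 0, 1/13440, 0, …
g: a_k = 2, 0, -4, 0, 4/3, 0, -8/45, 0, 4/315, 0, …
f+g: L₀ = lclm(L_f,L_g), ord ≤ 2+2.
h=∫₀ˣh₀: take L = L₀·Dx.
L = 4·Dx + 5·Dx^3 + Dx^5  (order 5).
h: a_k = 0, 5, 0, -11/6, 0, 7/24, 0, -131/5040, 0, 103/72576, …
ICs: h(0) = 0, h′(0) = 5, h′′(0) = 0, h′′′(0) = -11, h′′′′(0) = 0.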